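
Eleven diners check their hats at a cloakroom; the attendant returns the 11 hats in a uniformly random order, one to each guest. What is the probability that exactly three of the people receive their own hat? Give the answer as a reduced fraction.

Favorable outcomes: C(11,3)·!8 = 165·14833 = 2447445.
Total outcomes: 11! = 39916800.
Probability = 2447445/39916800 = 2119/34560.

2119/34560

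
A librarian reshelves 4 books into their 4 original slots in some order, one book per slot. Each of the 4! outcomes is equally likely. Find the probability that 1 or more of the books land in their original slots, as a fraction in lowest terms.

Favorable outcomes: Σ_{i≥1} C(4,i)·!(4-i) = 4·2 + 6·1 + 4·0 + 1·1 = 15.
Total outcomes: 4! = 24.
Probability = 15/24 = 5/8.

5/8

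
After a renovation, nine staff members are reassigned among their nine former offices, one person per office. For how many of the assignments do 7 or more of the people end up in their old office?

37

# with exactly i fixed is C(9,i)·!(9-i); sum over i=7..9:
  i=7: C(9,7)·!2 = 36·1 = 36
  i=8: C(9,8)·!1 = 9·0 = 0
  i=9: C(9,9)·!0 = 1·1 = 1
Total = 37.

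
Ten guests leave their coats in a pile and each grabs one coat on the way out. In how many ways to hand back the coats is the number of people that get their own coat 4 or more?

# with exactly i fixed is C(10,i)·!(10-i); sum over i=4..10:
  i=4: C(10,4)·!6 = 210·265 = 55650
  i=5: C(10,5)·!5 = 252·44 = 11088
  i=6: C(10,6)·!4 = 210·9 = 1890
  i=7: C(10,7)·!3 = 120·2 = 240
  i=8: C(10,8)·!2 = 45·1 = 45
  i=9: C(10,9)·!1 = 10·0 = 0
  i=10: C(10,10)·!0 = 1·1 = 1
Total = 68914.

68914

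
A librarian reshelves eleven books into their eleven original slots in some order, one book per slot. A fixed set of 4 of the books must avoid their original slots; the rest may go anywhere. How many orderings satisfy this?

27422640

Let A_j be the event that the j-th constrained one is fixed. By inclusion-exclusion over the 4 events:
Σ_{j=0}^{4} (-1)^j C(4,j)(11-j)!
= C(4,0)·11! - C(4,1)·10! + C(4,2)·9! - C(4,3)·8! + C(4,4)·7!
= 39916800 - 14515200 + 2177280 - 161280 + 5040
= 27422640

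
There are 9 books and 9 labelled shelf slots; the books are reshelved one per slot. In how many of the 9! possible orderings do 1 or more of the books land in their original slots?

Sum C(9,i)·!(9-i) for i = 1..9:
  i=1: C(9,1)·!8 = 9·14833 = 133497
  i=2: C(9,2)·!7 = 36·1854 = 66744
  i=3: C(9,3)·!6 = 84·265 = 22260
  i=4: C(9,4)·!5 = 126·44 = 5544
  i=5: C(9,5)·!4 = 126·9 = 1134
  i=6: C(9,6)·!3 = 84·2 = 168
  i=7: C(9,7)·!2 = 36·1 = 36
  i=8: C(9,8)·!1 = 9·0 = 0
  i=9: C(9,9)·!0 = 1·1 = 1
Total = 229384.

229384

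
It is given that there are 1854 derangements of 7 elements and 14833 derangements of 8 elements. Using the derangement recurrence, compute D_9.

D_9 = (9-1)·(D_8 + D_7) = 8·(14833 + 1854) = 8·16687 = 133496.

133496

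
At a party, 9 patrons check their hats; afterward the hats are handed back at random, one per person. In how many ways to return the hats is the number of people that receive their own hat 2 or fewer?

333737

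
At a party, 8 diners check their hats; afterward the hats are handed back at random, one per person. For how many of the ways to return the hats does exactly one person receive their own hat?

Choose which one of the 8 is fixed: C(8,1) = 8.
The other 7 form a derangement: !7 = 1854.
Total: 8 × 1854 = 14832.

14832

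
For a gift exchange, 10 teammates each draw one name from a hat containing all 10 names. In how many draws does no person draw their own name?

1334961

!10 is the nearest integer to 10!/e.
10! = 3628800, and 3628800/e ≈ 1334960.92, so !10 = 1334961.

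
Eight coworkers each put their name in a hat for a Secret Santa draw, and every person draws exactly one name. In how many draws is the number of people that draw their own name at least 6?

29

# with exactly i fixed is C(8,i)·!(8-i); sum over i=6..8:
  i=6: C(8,6)·!2 = 28·1 = 28
  i=7: C(8,7)·!1 = 8·0 = 0
  i=8: C(8,8)·!0 = 1·1 = 1
Total = 29.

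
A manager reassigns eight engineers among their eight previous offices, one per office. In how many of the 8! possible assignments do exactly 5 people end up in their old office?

Choose which 5 of the 8 are fixed: C(8,5) = 56.
The other 3 form a derangement: !3 = 2.
Total: 56 × 2 = 112.

112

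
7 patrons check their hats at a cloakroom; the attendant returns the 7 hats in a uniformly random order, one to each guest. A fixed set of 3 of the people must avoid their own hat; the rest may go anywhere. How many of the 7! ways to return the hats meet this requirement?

3216

Inclusion-exclusion on the 3 forbidden self-matches:
Σ_{j=0}^{3} (-1)^j C(3,j)(7-j)!
= C(3,0)·7! - C(3,1)·6! + C(3,2)·5! - C(3,3)·4!
= 5040 - 2160 + 360 - 24
= 3216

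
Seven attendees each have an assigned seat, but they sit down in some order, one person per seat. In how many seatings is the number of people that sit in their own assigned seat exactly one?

1855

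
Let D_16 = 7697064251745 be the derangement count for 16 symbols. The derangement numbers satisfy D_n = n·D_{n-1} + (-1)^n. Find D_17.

D_17 = 17·7697064251745 - 1 = 130850092279664.

130850092279664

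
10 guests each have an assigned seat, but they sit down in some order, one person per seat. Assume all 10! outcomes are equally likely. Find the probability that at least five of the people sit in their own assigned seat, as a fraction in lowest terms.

829/226800

Favorable outcomes: Σ_{i≥5} C(10,i)·!(10-i) = 252·44 + 210·9 + 120·2 + 45·1 + 10·0 + 1·1 = 13264.
Total outcomes: 10! = 3628800.
Probability = 13264/3628800 = 829/226800.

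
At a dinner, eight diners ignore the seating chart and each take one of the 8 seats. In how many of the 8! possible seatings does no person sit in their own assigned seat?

14833

By inclusion-exclusion, !8 = Σ (-1)^k · 8!/k! for k=0..8
= 8! - 8!/1! + 8!/2! - 8!/3! + 8!/4! - 8!/5! + 8!/6! - 8!/7! + 8!/8!
= 40320 - 40320 + 20160 - 6720 + 1680 - 336 + 56 - 8 + 1
= 14833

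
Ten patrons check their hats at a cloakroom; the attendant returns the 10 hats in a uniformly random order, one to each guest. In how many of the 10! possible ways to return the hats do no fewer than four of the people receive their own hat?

68914

Sum C(10,i)·!(10-i) for i = 4..10:
  i=4: C(10,4)·!6 = 210·265 = 55650
  i=5: C(10,5)·!5 = 252·44 = 11088
  i=6: C(10,6)·!4 = 210·9 = 1890
  i=7: C(10,7)·!3 = 120·2 = 240
  i=8: C(10,8)·!2 = 45·1 = 45
  i=9: C(10,9)·!1 = 10·0 = 0
  i=10: C(10,10)·!0 = 1·1 = 1
Total = 68914.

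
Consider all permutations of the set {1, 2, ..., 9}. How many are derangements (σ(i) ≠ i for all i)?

The subfactorial !9 = [9!/e] (nearest integer).
9! = 362880, and 362880/e ≈ 133496.09, so !9 = 133496.

133496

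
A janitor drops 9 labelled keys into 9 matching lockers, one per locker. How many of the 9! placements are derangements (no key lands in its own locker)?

Recurrence: !9 = 9·!8 + (-1)^9.
!9 = 9·14833 - 1 = 133496

133496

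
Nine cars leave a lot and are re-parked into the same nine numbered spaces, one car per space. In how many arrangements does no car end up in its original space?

!9 is the nearest integer to 9!/e.
9! = 362880, and 362880/e ≈ 133496.09, so !9 = 133496.

133496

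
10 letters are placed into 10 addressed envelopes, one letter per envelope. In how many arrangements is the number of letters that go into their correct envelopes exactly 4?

55650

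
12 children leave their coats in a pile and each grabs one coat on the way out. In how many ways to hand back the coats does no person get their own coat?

176214841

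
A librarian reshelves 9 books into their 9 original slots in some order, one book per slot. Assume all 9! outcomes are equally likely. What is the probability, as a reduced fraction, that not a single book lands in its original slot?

Favorable outcomes: !9 = 133496.
Total outcomes: 9! = 362880.
Probability = 133496/362880 = 16687/45360.

16687/45360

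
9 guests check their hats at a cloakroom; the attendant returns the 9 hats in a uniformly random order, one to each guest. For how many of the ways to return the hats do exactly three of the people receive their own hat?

Pick the 3 fixed positions: C(9,3) = 84 ways.
The remaining 6 must be deranged: !6 = 265.
Total: 84 × 265 = 22260.

22260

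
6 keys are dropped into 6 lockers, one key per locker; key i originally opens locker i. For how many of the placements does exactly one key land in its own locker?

Choose which one of the 6 is fixed: C(6,1) = 6.
The remaining 5 must be deranged: !5 = 44.
Total: 6 × 44 = 264.

264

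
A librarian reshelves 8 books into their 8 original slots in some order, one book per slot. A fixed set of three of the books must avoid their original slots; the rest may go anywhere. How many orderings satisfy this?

27240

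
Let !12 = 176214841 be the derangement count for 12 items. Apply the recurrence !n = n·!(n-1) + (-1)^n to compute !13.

!13 = 13·176214841 - 1 = 2290792932.

2290792932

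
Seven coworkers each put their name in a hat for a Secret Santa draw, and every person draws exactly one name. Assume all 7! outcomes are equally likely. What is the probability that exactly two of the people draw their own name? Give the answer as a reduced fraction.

Favorable outcomes: C(7,2)·!5 = 21·44 = 924.
Total outcomes: 7! = 5040.
Probability = 924/5040 = 11/60.

11/60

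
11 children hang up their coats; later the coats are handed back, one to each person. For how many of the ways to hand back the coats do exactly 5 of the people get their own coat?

Pick the 5 fixed positions: C(11,5) = 462 ways.
The other 6 form a derangement: !6 = 265.
Total: 462 × 265 = 122430.

122430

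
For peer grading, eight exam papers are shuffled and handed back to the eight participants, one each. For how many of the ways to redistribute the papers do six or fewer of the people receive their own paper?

Sum C(8,i)·!(8-i) for i = 0..6:
  i=0: C(8,0)·!8 = 1·14833 = 14833
  i=1: C(8,1)·!7 = 8·1854 = 14832
  i=2: C(8,2)·!6 = 28·265 = 7420
  i=3: C(8,3)·!5 = 56·44 = 2464
  i=4: C(8,4)·!4 = 70·9 = 630
  i=5: C(8,5)·!3 = 56·2 = 112
  i=6: C(8,6)·!2 = 28·1 = 28
Total = 40319.

40319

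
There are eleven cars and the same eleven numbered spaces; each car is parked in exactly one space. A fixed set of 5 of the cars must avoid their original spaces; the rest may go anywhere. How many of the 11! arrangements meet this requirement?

Inclusion-exclusion on the 5 forbidden self-matches:
Σ_{j=0}^{5} (-1)^j C(5,j)(11-j)!
= C(5,0)·11! - C(5,1)·10! + C(5,2)·9! - C(5,3)·8! + C(5,4)·7! - C(5,5)·6!
= 39916800 - 18144000 + 3628800 - 403200 + 25200 - 720
= 25022880

25022880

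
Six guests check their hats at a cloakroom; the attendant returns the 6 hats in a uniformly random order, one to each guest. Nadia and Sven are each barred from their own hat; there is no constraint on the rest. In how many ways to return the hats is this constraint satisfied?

504

Inclusion-exclusion on the 2 forbidden self-matches:
Σ_{j=0}^{2} (-1)^j C(2,j)(6-j)!
= C(2,0)·6! - C(2,1)·5! + C(2,2)·4!
= 720 - 240 + 24
= 504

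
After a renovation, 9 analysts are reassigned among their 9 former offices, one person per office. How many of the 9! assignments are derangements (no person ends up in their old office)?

By inclusion-exclusion, !9 = Σ (-1)^k · 9!/k! for k=0..9
= 9! - 9!/1! + 9!/2! - 9!/3! + 9!/4! - 9!/5! + 9!/6! - 9!/7! + 9!/8! - 9!/9!
= 362880 - 362880 + 181440 - 60480 + 15120 - 3024 + 504 - 72 + 9 - 1
= 133496

133496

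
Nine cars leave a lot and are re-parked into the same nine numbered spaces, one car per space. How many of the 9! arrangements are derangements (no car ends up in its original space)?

The number of derangements of 9 is !9 = Σ_{k=0}^{9} (-1)^k·9!/k!
= 9! - 9!/1! + 9!/2! - 9!/3! + 9!/4! - 9!/5! + 9!/6! - 9!/7! + 9!/8! - 9!/9!
= 362880 - 362880 + 181440 - 60480 + 15120 - 3024 + 504 - 72 + 9 - 1
= 133496

133496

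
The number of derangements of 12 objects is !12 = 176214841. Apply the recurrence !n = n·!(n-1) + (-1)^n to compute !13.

2290792932

!13 = 13·176214841 - 1 = 2290792932.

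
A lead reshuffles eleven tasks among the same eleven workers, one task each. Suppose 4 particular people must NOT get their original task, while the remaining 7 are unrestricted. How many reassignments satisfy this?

Inclusion-exclusion on the 4 forbidden self-matches:
Σ_{j=0}^{4} (-1)^j C(4,j)(11-j)!
= C(4,0)·11! - C(4,1)·10! + C(4,2)·9! - C(4,3)·8! + C(4,4)·7!
= 39916800 - 14515200 + 2177280 - 161280 + 5040
= 27422640

27422640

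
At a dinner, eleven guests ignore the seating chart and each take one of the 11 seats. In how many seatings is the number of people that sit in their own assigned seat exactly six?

Pick the 6 fixed positions: C(11,6) = 462 ways.
The remaining 5 must be deranged: !5 = 44.
Total: 462 × 44 = 20328.

20328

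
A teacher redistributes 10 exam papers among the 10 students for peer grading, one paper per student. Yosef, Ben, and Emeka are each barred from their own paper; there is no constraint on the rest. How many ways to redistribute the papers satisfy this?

2656080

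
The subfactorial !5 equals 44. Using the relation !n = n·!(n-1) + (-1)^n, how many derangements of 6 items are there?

265

!6 = 6·44 + 1 = 265.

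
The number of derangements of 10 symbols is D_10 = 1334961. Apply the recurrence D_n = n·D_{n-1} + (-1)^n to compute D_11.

14684570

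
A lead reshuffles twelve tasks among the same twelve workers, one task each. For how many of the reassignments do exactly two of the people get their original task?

Pick the 2 fixed positions: C(12,2) = 66 ways.
The other 10 form a derangement: !10 = 1334961.
Total: 66 × 1334961 = 88107426.

88107426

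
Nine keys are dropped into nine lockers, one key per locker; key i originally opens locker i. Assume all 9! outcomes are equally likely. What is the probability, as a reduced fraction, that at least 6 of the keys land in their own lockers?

41/72576

Favorable outcomes: Σ_{i≥6} C(9,i)·!(9-i) = 84·2 + 36·1 + 9·0 + 1·1 = 205.
Total outcomes: 9! = 362880.
Probability = 205/362880 = 41/72576.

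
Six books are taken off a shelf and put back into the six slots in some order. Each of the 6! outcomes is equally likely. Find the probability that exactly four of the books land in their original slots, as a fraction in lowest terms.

Favorable outcomes: C(6,4)·!2 = 15·1 = 15.
Total outcomes: 6! = 720.
Probability = 15/720 = 1/48.

1/48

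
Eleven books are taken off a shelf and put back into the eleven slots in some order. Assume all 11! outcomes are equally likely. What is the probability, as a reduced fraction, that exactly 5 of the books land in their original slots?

53/17280

Favorable outcomes: C(11,5)·!6 = 462·265 = 122430.
Total outcomes: 11! = 39916800.
Probability = 122430/39916800 = 53/17280.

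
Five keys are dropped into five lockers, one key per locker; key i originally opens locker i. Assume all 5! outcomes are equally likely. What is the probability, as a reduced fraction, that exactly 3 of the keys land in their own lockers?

1/12

Favorable outcomes: C(5,3)·!2 = 10·1 = 10.
Total outcomes: 5! = 120.
Probability = 10/120 = 1/12.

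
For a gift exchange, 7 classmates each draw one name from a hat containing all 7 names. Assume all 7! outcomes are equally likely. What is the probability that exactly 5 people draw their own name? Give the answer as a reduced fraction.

Favorable outcomes: C(7,5)·!2 = 21·1 = 21.
Total outcomes: 7! = 5040.
Probability = 21/5040 = 1/240.

1/240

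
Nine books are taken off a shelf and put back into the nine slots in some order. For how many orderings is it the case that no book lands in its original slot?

133496

Recurrence: !9 = 9·!8 + (-1)^9.
!9 = 9·14833 - 1 = 133496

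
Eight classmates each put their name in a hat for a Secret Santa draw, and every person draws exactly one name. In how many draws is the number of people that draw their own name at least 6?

# with exactly i fixed is C(8,i)·!(8-i); sum over i=6..8:
  i=6: C(8,6)·!2 = 28·1 = 28
  i=7: C(8,7)·!1 = 8·0 = 0
  i=8: C(8,8)·!0 = 1·1 = 1
Total = 29.

29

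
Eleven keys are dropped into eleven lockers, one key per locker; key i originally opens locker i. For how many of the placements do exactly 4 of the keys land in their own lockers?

611820

Choose which 4 of the 11 are fixed: C(11,4) = 330.
The other 7 form a derangement: !7 = 1854.
Total: 330 × 1854 = 611820.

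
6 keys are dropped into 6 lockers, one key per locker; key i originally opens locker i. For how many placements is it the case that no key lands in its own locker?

265

!6 = 6! · Σ_{k=0}^{6} (-1)^k/k!
= 6! - 6!/1! + 6!/2! - 6!/3! + 6!/4! - 6!/5! + 6!/6!
= 720 - 720 + 360 - 120 + 30 - 6 + 1
= 265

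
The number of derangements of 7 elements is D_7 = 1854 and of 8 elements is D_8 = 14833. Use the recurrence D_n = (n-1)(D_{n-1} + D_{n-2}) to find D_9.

D_9 = (9-1)·(D_8 + D_7) = 8·(14833 + 1854) = 8·16687 = 133496.

133496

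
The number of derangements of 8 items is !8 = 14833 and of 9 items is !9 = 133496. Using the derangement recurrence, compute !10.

!10 = (10-1)·(!9 + !8) = 9·(133496 + 14833) = 9·148329 = 1334961.

1334961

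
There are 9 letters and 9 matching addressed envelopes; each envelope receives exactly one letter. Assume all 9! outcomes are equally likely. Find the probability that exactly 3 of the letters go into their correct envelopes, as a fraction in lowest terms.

Favorable outcomes: C(9,3)·!6 = 84·265 = 22260.
Total outcomes: 9! = 362880.
Probability = 22260/362880 = 53/864.

53/864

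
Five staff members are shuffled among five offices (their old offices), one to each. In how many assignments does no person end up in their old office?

The subfactorial !5 = [5!/e] (nearest integer).
5! = 120, and 120/e ≈ 44.15, so !5 = 44.

44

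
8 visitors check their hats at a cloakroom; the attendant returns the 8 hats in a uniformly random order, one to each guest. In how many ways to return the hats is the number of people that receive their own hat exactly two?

7420

Choose which 2 of the 8 are fixed: C(8,2) = 28.
The other 6 form a derangement: !6 = 265.
Total: 28 × 265 = 7420.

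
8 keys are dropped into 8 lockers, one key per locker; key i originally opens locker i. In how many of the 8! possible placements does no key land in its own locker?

14833

The number of derangements of 8 is !8 = Σ_{k=0}^{8} (-1)^k·8!/k!
= 8! - 8!/1! + 8!/2! - 8!/3! + 8!/4! - 8!/5! + 8!/6! - 8!/7! + 8!/8!
= 40320 - 40320 + 20160 - 6720 + 1680 - 336 + 56 - 8 + 1
= 14833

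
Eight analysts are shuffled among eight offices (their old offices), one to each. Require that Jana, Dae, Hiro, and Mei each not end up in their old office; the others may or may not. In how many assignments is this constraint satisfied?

24024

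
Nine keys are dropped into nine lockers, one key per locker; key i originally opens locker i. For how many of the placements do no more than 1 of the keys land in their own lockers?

266993

Sum C(9,i)·!(9-i) for i = 0..1:
  i=0: C(9,0)·!9 = 1·133496 = 133496
  i=1: C(9,1)·!8 = 9·14833 = 133497
Total = 266993.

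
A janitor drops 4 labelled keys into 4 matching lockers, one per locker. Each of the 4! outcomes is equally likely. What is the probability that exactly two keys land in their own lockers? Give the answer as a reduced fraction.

Favorable outcomes: C(4,2)·!2 = 6·1 = 6.
Total outcomes: 4! = 24.
Probability = 6/24 = 1/4.

1/4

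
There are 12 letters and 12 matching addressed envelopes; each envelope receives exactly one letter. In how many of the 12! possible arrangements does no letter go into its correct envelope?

176214841

!12 = 12! · Σ_{k=0}^{12} (-1)^k/k!
= 12! - 12!/1! + 12!/2! - 12!/3! + 12!/4! - 12!/5! + 12!/6! - 12!/7! + 12!/8! - 12!/9! + 12!/10! - 12!/11! + 12!/12!
= 479001600 - 479001600 + 239500800 - 79833600 + 19958400 - 3991680 + 665280 - 95040 + 11880 - 1320 + 132 - 12 + 1
= 176214841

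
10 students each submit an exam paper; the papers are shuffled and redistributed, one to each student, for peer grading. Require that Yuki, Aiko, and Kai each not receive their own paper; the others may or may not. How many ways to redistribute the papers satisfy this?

2656080

Let A_j be the event that the j-th constrained one is fixed. By inclusion-exclusion over the 3 events:
Σ_{j=0}^{3} (-1)^j C(3,j)(10-j)!
= C(3,0)·10! - C(3,1)·9! + C(3,2)·8! - C(3,3)·7!
= 3628800 - 1088640 + 120960 - 5040
= 2656080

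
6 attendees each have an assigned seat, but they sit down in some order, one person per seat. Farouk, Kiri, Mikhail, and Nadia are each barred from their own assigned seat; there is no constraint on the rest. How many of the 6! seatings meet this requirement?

Inclusion-exclusion on the 4 forbidden self-matches:
Σ_{j=0}^{4} (-1)^j C(4,j)(6-j)!
= C(4,0)·6! - C(4,1)·5! + C(4,2)·4! - C(4,3)·3! + C(4,4)·2!
= 720 - 480 + 144 - 24 + 2
= 362

362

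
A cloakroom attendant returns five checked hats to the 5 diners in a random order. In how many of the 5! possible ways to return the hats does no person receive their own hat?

Recurrence: !5 = 5·!4 + (-1)^5.
!5 = 5·9 - 1 = 44

44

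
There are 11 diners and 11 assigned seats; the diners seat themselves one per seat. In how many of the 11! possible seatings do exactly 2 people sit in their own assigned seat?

Choose which 2 of the 11 are fixed: C(11,2) = 55.
The other 9 form a derangement: !9 = 133496.
Total: 55 × 133496 = 7342280.

7342280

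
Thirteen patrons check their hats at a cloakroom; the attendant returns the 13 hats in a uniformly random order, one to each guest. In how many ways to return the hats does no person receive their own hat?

2290792932

Use !n = n·!(n-1) + (-1)^n.
!13 = 13·176214841 - 1 = 2290792932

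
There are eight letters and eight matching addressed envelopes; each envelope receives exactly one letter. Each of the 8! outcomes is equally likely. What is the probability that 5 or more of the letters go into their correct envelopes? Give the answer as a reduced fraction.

Favorable outcomes: Σ_{i≥5} C(8,i)·!(8-i) = 56·2 + 28·1 + 8·0 + 1·1 = 141.
Total outcomes: 8! = 40320.
Probability = 141/40320 = 47/13440.

47/13440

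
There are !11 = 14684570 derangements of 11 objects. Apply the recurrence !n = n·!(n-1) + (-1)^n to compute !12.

176214841

!12 = 12·14684570 + 1 = 176214841.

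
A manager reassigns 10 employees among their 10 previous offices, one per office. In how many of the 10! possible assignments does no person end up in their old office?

1334961

!10 = 10! · Σ_{k=0}^{10} (-1)^k/k!
= 10! - 10!/1! + 10!/2! - 10!/3! + 10!/4! - 10!/5! + 10!/6! - 10!/7! + 10!/8! - 10!/9! + 10!/10!
= 3628800 - 3628800 + 1814400 - 604800 + 151200 - 30240 + 5040 - 720 + 90 - 10 + 1
= 1334961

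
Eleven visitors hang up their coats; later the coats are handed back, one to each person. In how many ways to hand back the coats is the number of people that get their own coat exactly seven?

Choose which 7 of the 11 are fixed: C(11,7) = 330.
The other 4 form a derangement: !4 = 9.
Total: 330 × 9 = 2970.

2970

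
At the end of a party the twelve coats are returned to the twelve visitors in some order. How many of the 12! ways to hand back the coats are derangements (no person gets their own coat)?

176214841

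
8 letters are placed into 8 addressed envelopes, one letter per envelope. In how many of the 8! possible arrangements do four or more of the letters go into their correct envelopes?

771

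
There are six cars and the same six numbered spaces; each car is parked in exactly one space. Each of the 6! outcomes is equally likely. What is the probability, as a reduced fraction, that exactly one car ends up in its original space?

Favorable outcomes: C(6,1)·!5 = 6·44 = 264.
Total outcomes: 6! = 720.
Probability = 264/720 = 11/30.

11/30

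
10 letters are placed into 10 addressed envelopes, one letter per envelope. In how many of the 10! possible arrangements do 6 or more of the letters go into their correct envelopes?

2176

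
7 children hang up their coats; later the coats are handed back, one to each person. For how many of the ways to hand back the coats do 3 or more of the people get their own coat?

407

Sum C(7,i)·!(7-i) for i = 3..7:
  i=3: C(7,3)·!4 = 35·9 = 315
  i=4: C(7,4)·!3 = 35·2 = 70
  i=5: C(7,5)·!2 = 21·1 = 21
  i=6: C(7,6)·!1 = 7·0 = 0
  i=7: C(7,7)·!0 = 1·1 = 1
Total = 407.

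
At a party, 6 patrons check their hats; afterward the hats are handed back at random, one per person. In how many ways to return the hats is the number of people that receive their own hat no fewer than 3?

Sum C(6,i)·!(6-i) for i = 3..6:
  i=3: C(6,3)·!3 = 20·2 = 40
  i=4: C(6,4)·!2 = 15·1 = 15
  i=5: C(6,5)·!1 = 6·0 = 0
  i=6: C(6,6)·!0 = 1·1 = 1
Total = 56.

56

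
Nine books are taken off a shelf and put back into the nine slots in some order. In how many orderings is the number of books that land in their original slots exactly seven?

Choose which 7 of the 9 are fixed: C(9,7) = 36.
The remaining 2 must be deranged: !2 = 1.
Total: 36 × 1 = 36.

36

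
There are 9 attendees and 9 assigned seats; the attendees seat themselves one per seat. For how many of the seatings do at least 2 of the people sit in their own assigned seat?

95887

# with exactly i fixed is C(9,i)·!(9-i); sum over i=2..9:
  i=2: C(9,2)·!7 = 36·1854 = 66744
  i=3: C(9,3)·!6 = 84·265 = 22260
  i=4: C(9,4)·!5 = 126·44 = 5544
  i=5: C(9,5)·!4 = 126·9 = 1134
  i=6: C(9,6)·!3 = 84·2 = 168
  i=7: C(9,7)·!2 = 36·1 = 36
  i=8: C(9,8)·!1 = 9·0 = 0
  i=9: C(9,9)·!0 = 1·1 = 1
Total = 95887.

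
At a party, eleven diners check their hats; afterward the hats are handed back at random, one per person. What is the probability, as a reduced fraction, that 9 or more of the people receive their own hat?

Favorable outcomes: Σ_{i≥9} C(11,i)·!(11-i) = 55·1 + 11·0 + 1·1 = 56.
Total outcomes: 11! = 39916800.
Probability = 56/39916800 = 1/712800.

1/712800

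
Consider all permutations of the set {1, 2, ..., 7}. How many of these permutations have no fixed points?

1854

By inclusion-exclusion, !7 = Σ (-1)^k · 7!/k! for k=0..7
= 7! - 7!/1! + 7!/2! - 7!/3! + 7!/4! - 7!/5! + 7!/6! - 7!/7!
= 5040 - 5040 + 2520 - 840 + 210 - 42 + 7 - 1
= 1854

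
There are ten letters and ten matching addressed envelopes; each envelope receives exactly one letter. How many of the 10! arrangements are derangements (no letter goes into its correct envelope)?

1334961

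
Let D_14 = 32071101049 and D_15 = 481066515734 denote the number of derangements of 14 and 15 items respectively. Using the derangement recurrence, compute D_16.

7697064251745

D_16 = (16-1)·(D_15 + D_14) = 15·(481066515734 + 32071101049) = 15·513137616783 = 7697064251745.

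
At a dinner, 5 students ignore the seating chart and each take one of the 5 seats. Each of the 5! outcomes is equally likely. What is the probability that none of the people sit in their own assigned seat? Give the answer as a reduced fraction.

Favorable outcomes: !5 = 44.
Total outcomes: 5! = 120.
Probability = 44/120 = 11/30.

11/30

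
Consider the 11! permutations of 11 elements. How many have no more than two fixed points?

36711421

# with exactly i fixed is C(11,i)·!(11-i); sum over i=0..2:
  i=0: C(11,0)·!11 = 1·14684570 = 14684570
  i=1: C(11,1)·!10 = 11·1334961 = 14684571
  i=2: C(11,2)·!9 = 55·133496 = 7342280
Total = 36711421.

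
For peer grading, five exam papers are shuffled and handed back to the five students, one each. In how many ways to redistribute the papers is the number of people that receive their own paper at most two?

109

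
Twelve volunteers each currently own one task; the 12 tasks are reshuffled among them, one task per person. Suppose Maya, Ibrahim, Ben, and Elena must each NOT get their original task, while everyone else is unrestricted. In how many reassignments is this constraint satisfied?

339696000

Inclusion-exclusion on the 4 forbidden self-matches:
Σ_{j=0}^{4} (-1)^j C(4,j)(12-j)!
= C(4,0)·12! - C(4,1)·11! + C(4,2)·10! - C(4,3)·9! + C(4,4)·8!
= 479001600 - 159667200 + 21772800 - 1451520 + 40320
= 339696000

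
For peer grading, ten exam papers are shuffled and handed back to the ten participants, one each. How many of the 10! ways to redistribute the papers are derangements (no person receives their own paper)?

1334961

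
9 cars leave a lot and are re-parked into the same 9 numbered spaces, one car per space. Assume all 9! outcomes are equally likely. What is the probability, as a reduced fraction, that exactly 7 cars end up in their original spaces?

1/10080

Favorable outcomes: C(9,7)·!2 = 36·1 = 36.
Total outcomes: 9! = 362880.
Probability = 36/362880 = 1/10080.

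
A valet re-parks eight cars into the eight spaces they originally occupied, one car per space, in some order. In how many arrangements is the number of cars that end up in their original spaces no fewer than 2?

10655

Sum C(8,i)·!(8-i) for i = 2..8:
  i=2: C(8,2)·!6 = 28·265 = 7420
  i=3: C(8,3)·!5 = 56·44 = 2464
  i=4: C(8,4)·!4 = 70·9 = 630
  i=5: C(8,5)·!3 = 56·2 = 112
  i=6: C(8,6)·!2 = 28·1 = 28
  i=7: C(8,7)·!1 = 8·0 = 0
  i=8: C(8,8)·!0 = 1·1 = 1
Total = 10655.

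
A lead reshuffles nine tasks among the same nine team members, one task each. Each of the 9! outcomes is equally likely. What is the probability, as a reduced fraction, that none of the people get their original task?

16687/45360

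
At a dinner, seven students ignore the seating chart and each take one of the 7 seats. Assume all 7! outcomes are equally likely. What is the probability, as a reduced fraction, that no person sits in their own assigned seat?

103/280

Favorable outcomes: !7 = 1854.
Total outcomes: 7! = 5040.
Probability = 1854/5040 = 103/280.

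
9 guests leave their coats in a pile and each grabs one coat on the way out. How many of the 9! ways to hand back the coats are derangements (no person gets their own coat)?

133496

By inclusion-exclusion, !9 = Σ (-1)^k · 9!/k! for k=0..9
= 9! - 9!/1! + 9!/2! - 9!/3! + 9!/4! - 9!/5! + 9!/6! - 9!/7! + 9!/8! - 9!/9!
= 362880 - 362880 + 181440 - 60480 + 15120 - 3024 + 504 - 72 + 9 - 1
= 133496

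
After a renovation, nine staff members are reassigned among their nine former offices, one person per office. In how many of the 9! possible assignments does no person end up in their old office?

133496

By inclusion-exclusion, !9 = Σ (-1)^k · 9!/k! for k=0..9
= 9! - 9!/1! + 9!/2! - 9!/3! + 9!/4! - 9!/5! + 9!/6! - 9!/7! + 9!/8! - 9!/9!
= 362880 - 362880 + 181440 - 60480 + 15120 - 3024 + 504 - 72 + 9 - 1
= 133496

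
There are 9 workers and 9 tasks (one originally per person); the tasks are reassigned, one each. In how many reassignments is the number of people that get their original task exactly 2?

66744

Pick the 2 fixed positions: C(9,2) = 36 ways.
The remaining 7 must be deranged: !7 = 1854.
Total: 36 × 1854 = 66744.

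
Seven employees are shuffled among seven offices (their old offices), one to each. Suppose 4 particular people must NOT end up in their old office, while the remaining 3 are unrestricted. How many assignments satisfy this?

Inclusion-exclusion on the 4 forbidden self-matches:
Σ_{j=0}^{4} (-1)^j C(4,j)(7-j)!
= C(4,0)·7! - C(4,1)·6! + C(4,2)·5! - C(4,3)·4! + C(4,4)·3!
= 5040 - 2880 + 720 - 96 + 6
= 2790

2790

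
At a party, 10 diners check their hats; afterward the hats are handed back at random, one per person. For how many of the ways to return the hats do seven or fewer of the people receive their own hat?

# with exactly i fixed is C(10,i)·!(10-i); sum over i=0..7:
  i=0: C(10,0)·!10 = 1·1334961 = 1334961
  i=1: C(10,1)·!9 = 10·133496 = 1334960
  i=2: C(10,2)·!8 = 45·14833 = 667485
  i=3: C(10,3)·!7 = 120·1854 = 222480
  i=4: C(10,4)·!6 = 210·265 = 55650
  i=5: C(10,5)·!5 = 252·44 = 11088
  i=6: C(10,6)·!4 = 210·9 = 1890
  i=7: C(10,7)·!3 = 120·2 = 240
Total = 3628754.

3628754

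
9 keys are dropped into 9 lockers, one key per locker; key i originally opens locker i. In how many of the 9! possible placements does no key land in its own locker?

The subfactorial !9 = [9!/e] (nearest integer).
9! = 362880, and 362880/e ≈ 133496.09, so !9 = 133496.

133496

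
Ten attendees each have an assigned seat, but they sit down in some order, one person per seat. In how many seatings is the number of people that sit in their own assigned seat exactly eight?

Choose which 8 of the 10 are fixed: C(10,8) = 45.
The remaining 2 must be deranged: !2 = 1.
Total: 45 × 1 = 45.

45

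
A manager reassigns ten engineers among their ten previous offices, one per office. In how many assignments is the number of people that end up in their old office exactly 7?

240

Pick the 7 fixed positions: C(10,7) = 120 ways.
The remaining 3 must be deranged: !3 = 2.
Total: 120 × 2 = 240.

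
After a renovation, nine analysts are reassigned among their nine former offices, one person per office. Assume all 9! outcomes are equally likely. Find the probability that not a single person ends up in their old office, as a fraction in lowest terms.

16687/45360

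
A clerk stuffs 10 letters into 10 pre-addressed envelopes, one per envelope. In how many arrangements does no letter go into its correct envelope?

1334961

Use !n = (n-1)(!(n-1) + !(n-2)).
!10 = 9·(133496 + 14833) = 9·148329 = 1334961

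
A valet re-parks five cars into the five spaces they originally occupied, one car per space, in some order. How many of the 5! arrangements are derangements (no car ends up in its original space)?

44

The number of derangements of 5 is !5 = Σ_{k=0}^{5} (-1)^k·5!/k!
= 5! - 5!/1! + 5!/2! - 5!/3! + 5!/4! - 5!/5!
= 120 - 120 + 60 - 20 + 5 - 1
= 44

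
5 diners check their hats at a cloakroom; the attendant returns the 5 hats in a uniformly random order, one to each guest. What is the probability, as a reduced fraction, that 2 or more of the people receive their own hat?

31/120

Favorable outcomes: Σ_{i≥2} C(5,i)·!(5-i) = 10·2 + 10·1 + 5·0 + 1·1 = 31.
Total outcomes: 5! = 120.
Probability = 31/120 = 31/120.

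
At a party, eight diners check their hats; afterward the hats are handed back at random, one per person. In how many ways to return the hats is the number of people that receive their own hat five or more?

141

# with exactly i fixed is C(8,i)·!(8-i); sum over i=5..8:
  i=5: C(8,5)·!3 = 56·2 = 112
  i=6: C(8,6)·!2 = 28·1 = 28
  i=7: C(8,7)·!1 = 8·0 = 0
  i=8: C(8,8)·!0 = 1·1 = 1
Total = 141.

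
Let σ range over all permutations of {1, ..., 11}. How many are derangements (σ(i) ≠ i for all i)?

By inclusion-exclusion, !11 = Σ (-1)^k · 11!/k! for k=0..11
= 11! - 11!/1! + 11!/2! - 11!/3! + 11!/4! - 11!/5! + 11!/6! - 11!/7! + 11!/8! - 11!/9! + 11!/10! - 11!/11!
= 39916800 - 39916800 + 19958400 - 6652800 + 1663200 - 332640 + 55440 - 7920 + 990 - 110 + 11 - 1
= 14684570

14684570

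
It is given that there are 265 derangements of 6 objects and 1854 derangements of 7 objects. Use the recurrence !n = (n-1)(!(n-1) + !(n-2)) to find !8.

14833

!8 = (8-1)·(!7 + !6) = 7·(1854 + 265) = 7·2119 = 14833.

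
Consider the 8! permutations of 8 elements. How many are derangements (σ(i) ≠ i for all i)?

14833

!8 is the nearest integer to 8!/e.
8! = 40320, and 40320/e ≈ 14832.90, so !8 = 14833.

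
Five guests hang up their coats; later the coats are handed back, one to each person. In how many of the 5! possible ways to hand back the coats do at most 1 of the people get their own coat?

89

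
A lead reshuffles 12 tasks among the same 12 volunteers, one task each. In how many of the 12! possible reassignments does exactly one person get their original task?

Choose which one of the 12 is fixed: C(12,1) = 12.
The other 11 form a derangement: !11 = 14684570.
Total: 12 × 14684570 = 176214840.

176214840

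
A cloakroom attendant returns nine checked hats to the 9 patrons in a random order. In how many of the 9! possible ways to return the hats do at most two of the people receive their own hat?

# with exactly i fixed is C(9,i)·!(9-i); sum over i=0..2:
  i=0: C(9,0)·!9 = 1·133496 = 133496
  i=1: C(9,1)·!8 = 9·14833 = 133497
  i=2: C(9,2)·!7 = 36·1854 = 66744
Total = 333737.

333737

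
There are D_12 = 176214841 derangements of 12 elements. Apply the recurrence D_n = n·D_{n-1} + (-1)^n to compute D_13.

2290792932

D_13 = 13·176214841 - 1 = 2290792932.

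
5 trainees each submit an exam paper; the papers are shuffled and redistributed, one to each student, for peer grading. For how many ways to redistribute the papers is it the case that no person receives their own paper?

44

By inclusion-exclusion, !5 = Σ (-1)^k · 5!/k! for k=0..5
= 5! - 5!/1! + 5!/2! - 5!/3! + 5!/4! - 5!/5!
= 120 - 120 + 60 - 20 + 5 - 1
= 44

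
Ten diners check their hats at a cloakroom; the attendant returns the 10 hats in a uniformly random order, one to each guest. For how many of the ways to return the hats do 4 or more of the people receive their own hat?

# with exactly i fixed is C(10,i)·!(10-i); sum over i=4..10:
  i=4: C(10,4)·!6 = 210·265 = 55650
  i=5: C(10,5)·!5 = 252·44 = 11088
  i=6: C(10,6)·!4 = 210·9 = 1890
  i=7: C(10,7)·!3 = 120·2 = 240
  i=8: C(10,8)·!2 = 45·1 = 45
  i=9: C(10,9)·!1 = 10·0 = 0
  i=10: C(10,10)·!0 = 1·1 = 1
Total = 68914.

68914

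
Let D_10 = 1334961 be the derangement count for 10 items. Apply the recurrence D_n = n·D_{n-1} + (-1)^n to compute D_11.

14684570

D_11 = 11·1334961 - 1 = 14684570.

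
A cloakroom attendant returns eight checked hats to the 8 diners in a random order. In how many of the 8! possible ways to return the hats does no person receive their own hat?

The number of derangements of 8 is !8 = Σ_{k=0}^{8} (-1)^k·8!/k!
= 8! - 8!/1! + 8!/2! - 8!/3! + 8!/4! - 8!/5! + 8!/6! - 8!/7! + 8!/8!
= 40320 - 40320 + 20160 - 6720 + 1680 - 336 + 56 - 8 + 1
= 14833

14833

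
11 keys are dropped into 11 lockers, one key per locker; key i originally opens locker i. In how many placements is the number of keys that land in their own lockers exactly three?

2447445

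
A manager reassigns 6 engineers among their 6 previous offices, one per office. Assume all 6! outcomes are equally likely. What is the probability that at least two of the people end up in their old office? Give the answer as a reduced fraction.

191/720

Favorable outcomes: Σ_{i≥2} C(6,i)·!(6-i) = 15·9 + 20·2 + 15·1 + 6·0 + 1·1 = 191.
Total outcomes: 6! = 720.
Probability = 191/720 = 191/720.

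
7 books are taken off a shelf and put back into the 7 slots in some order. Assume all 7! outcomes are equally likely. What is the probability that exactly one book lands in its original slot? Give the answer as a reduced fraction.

53/144

Favorable outcomes: C(7,1)·!6 = 7·265 = 1855.
Total outcomes: 7! = 5040.
Probability = 1855/5040 = 53/144.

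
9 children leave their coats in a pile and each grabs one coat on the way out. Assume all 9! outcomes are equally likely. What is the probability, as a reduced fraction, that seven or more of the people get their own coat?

37/362880

Favorable outcomes: Σ_{i≥7} C(9,i)·!(9-i) = 36·1 + 9·0 + 1·1 = 37.
Total outcomes: 9! = 362880.
Probability = 37/362880 = 37/362880.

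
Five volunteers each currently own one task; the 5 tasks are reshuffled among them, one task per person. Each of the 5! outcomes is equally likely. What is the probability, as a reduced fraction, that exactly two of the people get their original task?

1/6

Favorable outcomes: C(5,2)·!3 = 10·2 = 20.
Total outcomes: 5! = 120.
Probability = 20/120 = 1/6.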